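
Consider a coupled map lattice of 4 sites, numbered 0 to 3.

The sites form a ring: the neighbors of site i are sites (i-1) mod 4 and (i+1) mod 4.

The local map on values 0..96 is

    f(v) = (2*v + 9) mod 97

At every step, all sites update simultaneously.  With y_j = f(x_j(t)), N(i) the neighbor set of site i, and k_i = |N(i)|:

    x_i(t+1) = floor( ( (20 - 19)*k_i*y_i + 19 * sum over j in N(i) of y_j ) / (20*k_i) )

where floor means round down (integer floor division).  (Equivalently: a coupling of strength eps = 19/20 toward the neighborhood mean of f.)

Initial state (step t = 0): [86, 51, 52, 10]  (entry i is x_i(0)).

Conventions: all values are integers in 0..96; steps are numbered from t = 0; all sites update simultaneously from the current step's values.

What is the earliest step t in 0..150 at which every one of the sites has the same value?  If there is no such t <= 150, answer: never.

Simulating step by step:
t=0: [86, 51, 52, 10]  (not all equal)
t=1: [24, 48, 21, 48]  (not all equal)
t=2: [10, 51, 10, 51]  (not all equal)
t=3: [14, 28, 14, 28]  (not all equal)
t=4: [63, 38, 63, 38]  (not all equal)
t=5: [82, 40, 82, 40]  (not all equal)
t=6: [88, 76, 88, 76]  (not all equal)
t=7: [65, 86, 65, 86]  (not all equal)
t=8: [81, 44, 81, 44]  (not all equal)
t=9: [3, 70, 3, 70]  (not all equal)
t=10: [50, 16, 50, 16]  (not all equal)
t=11: [39, 13, 39, 13]  (not all equal)
t=12: [37, 84, 37, 84]  (not all equal)
t=13: [80, 82, 80, 82]  (not all equal)
t=14: [75, 72, 75, 72]  (not all equal)
t=15: [56, 61, 56, 61]  (not all equal)
t=16: [33, 24, 33, 24]  (not all equal)
t=17: [57, 74, 57, 74]  (not all equal)
t=18: [58, 27, 58, 27]  (not all equal)
t=19: [61, 29, 61, 29]  (not all equal)
t=20: [65, 35, 65, 35]  (not all equal)
t=21: [77, 43, 77, 43]  (not all equal)
t=22: [93, 67, 93, 67]  (not all equal)
t=23: [43, 3, 43, 3]  (not all equal)
t=24: [19, 91, 19, 91]  (not all equal)
t=25: [91, 49, 91, 49]  (not all equal)
t=26: [14, 89, 14, 89]  (not all equal)
t=27: [87, 39, 87, 39]  (not all equal)
t=28: [86, 86, 86, 86]  (all equal)

Answer: 28
Key observation: Synchronization is absorbing here: once all sites are equal they stay equal, and step 28 is the first all-equal step.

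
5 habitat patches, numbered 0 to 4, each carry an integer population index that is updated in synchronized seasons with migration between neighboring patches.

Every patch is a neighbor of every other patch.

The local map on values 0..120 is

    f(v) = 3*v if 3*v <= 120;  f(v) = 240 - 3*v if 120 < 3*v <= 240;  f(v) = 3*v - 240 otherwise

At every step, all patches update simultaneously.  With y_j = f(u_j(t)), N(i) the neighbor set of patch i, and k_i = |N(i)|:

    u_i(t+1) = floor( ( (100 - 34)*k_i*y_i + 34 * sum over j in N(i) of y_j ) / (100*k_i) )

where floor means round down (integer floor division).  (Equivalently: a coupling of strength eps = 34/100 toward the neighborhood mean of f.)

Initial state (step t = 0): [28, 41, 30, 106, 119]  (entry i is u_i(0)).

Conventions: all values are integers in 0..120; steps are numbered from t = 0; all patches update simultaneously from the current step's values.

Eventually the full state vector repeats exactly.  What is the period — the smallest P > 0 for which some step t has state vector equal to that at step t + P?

Simulating step by step:
t=0: [28, 41, 30, 106, 119]
t=1: [89, 108, 93, 86, 108]
t=2: [36, 69, 43, 31, 69]
t=3: [94, 51, 95, 85, 51]
t=4: [47, 73, 49, 32, 73]
t=5: [84, 40, 81, 83, 40]
t=6: [29, 91, 24, 27, 91]
t=7: [76, 44, 67, 72, 44]
t=8: [31, 86, 47, 38, 86]
t=9: [82, 39, 85, 94, 39]
t=10: [28, 92, 33, 49, 92]
t=11: [77, 50, 86, 83, 50]
t=12: [23, 70, 28, 23, 70]
t=13: [63, 41, 72, 63, 41]
t=14: [59, 97, 44, 59, 97]
t=15: [64, 57, 90, 64, 57]
t=16: [50, 62, 39, 50, 62]
t=17: [86, 65, 101, 86, 65]
t=18: [26, 41, 52, 26, 41]
t=19: [85, 107, 88, 85, 107]
t=20: [26, 64, 32, 26, 64]
t=21: [74, 57, 84, 74, 57]
t=22: [26, 55, 22, 26, 55]
t=23: [76, 74, 69, 76, 74]
t=24: [14, 18, 26, 14, 18]
t=25: [47, 54, 67, 47, 54]
t=26: [90, 78, 55, 90, 78]
t=27: [29, 15, 55, 29, 15]
t=28: [78, 54, 71, 78, 54]
t=29: [20, 61, 32, 20, 61]
t=30: [62, 60, 83, 62, 60]
t=31: [51, 54, 25, 51, 54]
t=32: [84, 79, 77, 84, 79]
t=33: [10, 5, 8, 10, 5]
t=34: [26, 18, 23, 26, 18]
t=35: [73, 59, 67, 73, 59]
t=36: [29, 53, 40, 29, 53]
t=37: [88, 85, 107, 88, 85]
t=38: [27, 22, 60, 27, 22]
t=39: [76, 68, 64, 76, 68]
t=40: [19, 32, 39, 19, 32]
t=41: [68, 91, 103, 68, 91]
t=42: [38, 36, 57, 38, 36]
t=43: [109, 105, 83, 109, 105]
t=44: [78, 71, 33, 78, 71]
t=45: [17, 29, 70, 17, 29]
t=46: [55, 76, 43, 55, 76]
t=47: [67, 31, 88, 67, 31]
t=48: [46, 77, 38, 46, 77]
t=49: [87, 33, 94, 87, 33]
t=50: [36, 80, 48, 36, 80]
t=51: [88, 26, 81, 88, 26]
t=52: [31, 62, 19, 31, 62]
t=53: [83, 60, 62, 83, 60]
t=54: [21, 50, 47, 21, 50]
t=55: [70, 86, 91, 70, 86]
t=56: [28, 21, 29, 28, 21]
t=57: [80, 68, 82, 80, 68]
t=58: [6, 27, 10, 6, 27]
t=59: [29, 65, 36, 29, 65]
t=60: [81, 57, 93, 81, 57]
t=61: [17, 55, 37, 17, 55]
t=62: [60, 73, 94, 60, 73]
t=63: [51, 29, 41, 51, 29]
t=64: [89, 89, 106, 89, 89]
t=65: [31, 31, 60, 31, 31]
t=66: [90, 90, 71, 90, 90]
t=67: [29, 29, 28, 29, 29]
t=68: [86, 86, 85, 86, 86]
t=69: [17, 17, 16, 17, 17]
t=70: [50, 50, 49, 50, 50]
t=71: [90, 90, 91, 90, 90]
t=72: [30, 30, 31, 30, 30]
t=73: [90, 90, 91, 90, 90]

Answer: 2
Key observation: The state at step 71, [90, 90, 91, 90, 90], reappears at step 73 — and no state repeats earlier — so the cycle the system enters has period 2.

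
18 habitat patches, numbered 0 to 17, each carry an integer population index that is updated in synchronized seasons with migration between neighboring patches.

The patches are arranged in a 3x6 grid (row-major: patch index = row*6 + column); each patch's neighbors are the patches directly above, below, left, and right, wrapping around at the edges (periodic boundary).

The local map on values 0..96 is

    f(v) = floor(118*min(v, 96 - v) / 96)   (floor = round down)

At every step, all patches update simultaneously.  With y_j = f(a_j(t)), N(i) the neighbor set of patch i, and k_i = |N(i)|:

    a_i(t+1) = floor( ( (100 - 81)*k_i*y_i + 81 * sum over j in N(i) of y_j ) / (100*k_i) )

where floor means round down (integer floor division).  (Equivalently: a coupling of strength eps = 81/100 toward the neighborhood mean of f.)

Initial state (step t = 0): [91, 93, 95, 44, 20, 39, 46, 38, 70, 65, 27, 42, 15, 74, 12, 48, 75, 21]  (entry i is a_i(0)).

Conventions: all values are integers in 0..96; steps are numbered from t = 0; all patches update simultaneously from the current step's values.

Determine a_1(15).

Simulating step by step:
t=0: [91, 93, 95, 44, 20, 39, 46, 38, 70, 65, 27, 42, 15, 74, 12, 48, 75, 21]
t=1: [26, 16, 20, 34, 36, 30, 35, 32, 25, 43, 34, 42, 26, 21, 26, 37, 33, 33]
t=2: [32, 27, 29, 41, 40, 40, 38, 31, 35, 41, 45, 42, 34, 29, 31, 41, 42, 39]
t=3: [41, 36, 39, 46, 50, 46, 42, 39, 40, 49, 51, 49, 41, 37, 40, 47, 50, 47]
t=4: [50, 46, 49, 54, 55, 55, 51, 47, 49, 54, 56, 55, 50, 47, 49, 54, 56, 55]
t=5: [54, 56, 55, 52, 49, 51, 54, 56, 55, 51, 49, 50, 54, 56, 55, 51, 49, 51]
t=6: [51, 49, 50, 54, 55, 54, 51, 49, 50, 54, 56, 54, 51, 49, 50, 54, 56, 54]
t=7: [54, 56, 55, 51, 50, 51, 54, 56, 55, 51, 50, 51, 54, 56, 55, 51, 50, 51]
t=8: [51, 49, 50, 54, 55, 54, 51, 49, 50, 54, 55, 54, 51, 49, 50, 54, 55, 54]
t=9: [54, 56, 55, 51, 50, 51, 54, 56, 55, 51, 50, 51, 54, 56, 55, 51, 50, 51]
t=10: [51, 49, 50, 54, 55, 54, 51, 49, 50, 54, 55, 54, 51, 49, 50, 54, 55, 54]
t=11: [54, 56, 55, 51, 50, 51, 54, 56, 55, 51, 50, 51, 54, 56, 55, 51, 50, 51]
t=12: [51, 49, 50, 54, 55, 54, 51, 49, 50, 54, 55, 54, 51, 49, 50, 54, 55, 54]
t=13: [54, 56, 55, 51, 50, 51, 54, 56, 55, 51, 50, 51, 54, 56, 55, 51, 50, 51]
t=14: [51, 49, 50, 54, 55, 54, 51, 49, 50, 54, 55, 54, 51, 49, 50, 54, 55, 54]
t=15: [54, 56, 55, 51, 50, 51, 54, 56, 55, 51, 50, 51, 54, 56, 55, 51, 50, 51]

Answer: a_1(15) = 56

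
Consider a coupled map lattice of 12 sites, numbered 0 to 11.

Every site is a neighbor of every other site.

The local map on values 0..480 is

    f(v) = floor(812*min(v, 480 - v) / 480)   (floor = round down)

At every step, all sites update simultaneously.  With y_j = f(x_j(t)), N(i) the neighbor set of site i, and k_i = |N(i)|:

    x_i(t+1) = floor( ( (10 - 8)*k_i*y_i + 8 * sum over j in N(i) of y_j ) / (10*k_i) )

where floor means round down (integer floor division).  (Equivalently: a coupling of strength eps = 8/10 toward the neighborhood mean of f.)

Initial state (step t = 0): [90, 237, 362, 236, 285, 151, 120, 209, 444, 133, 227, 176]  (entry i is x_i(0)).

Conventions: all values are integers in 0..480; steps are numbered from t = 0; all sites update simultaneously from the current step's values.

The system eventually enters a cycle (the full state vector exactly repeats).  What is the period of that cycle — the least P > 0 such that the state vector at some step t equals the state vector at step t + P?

Answer: 16
Key observation: The state at step 5, [199, 199, 199, 199, 199, 199, 199, 199, 199, 199, 199, 199], reappears at step 21 — and no state repeats earlier — so the cycle the system enters has period 16.

Derivation:
t=0: [90, 237, 362, 236, 285, 151, 120, 209, 444, 133, 227, 176]
t=1: [256, 287, 262, 287, 278, 269, 262, 281, 244, 265, 285, 274]
t=2: [356, 349, 355, 349, 351, 353, 355, 350, 359, 354, 350, 352]
t=3: [213, 215, 214, 215, 215, 214, 214, 215, 213, 214, 215, 214]
t=4: [361, 362, 362, 362, 362, 362, 362, 362, 361, 362, 362, 362]
t=5: [199, 199, 199, 199, 199, 199, 199, 199, 199, 199, 199, 199]
t=6: [336, 336, 336, 336, 336, 336, 336, 336, 336, 336, 336, 336]
t=7: [243, 243, 243, 243, 243, 243, 243, 243, 243, 243, 243, 243]
t=8: [400, 400, 400, 400, 400, 400, 400, 400, 400, 400, 400, 400]
t=9: [135, 135, 135, 135, 135, 135, 135, 135, 135, 135, 135, 135]
t=10: [228, 228, 228, 228, 228, 228, 228, 228, 228, 228, 228, 228]
t=11: [385, 385, 385, 385, 385, 385, 385, 385, 385, 385, 385, 385]
t=12: [160, 160, 160, 160, 160, 160, 160, 160, 160, 160, 160, 160]
t=13: [270, 270, 270, 270, 270, 270, 270, 270, 270, 270, 270, 270]
t=14: [355, 355, 355, 355, 355, 355, 355, 355, 355, 355, 355, 355]
t=15: [211, 211, 211, 211, 211, 211, 211, 211, 211, 211, 211, 211]
t=16: [356, 356, 356, 356, 356, 356, 356, 356, 356, 356, 356, 356]
t=17: [209, 209, 209, 209, 209, 209, 209, 209, 209, 209, 209, 209]
t=18: [353, 353, 353, 353, 353, 353, 353, 353, 353, 353, 353, 353]
t=19: [214, 214, 214, 214, 214, 214, 214, 214, 214, 214, 214, 214]
t=20: [362, 362, 362, 362, 362, 362, 362, 362, 362, 362, 362, 362]
t=21: [199, 199, 199, 199, 199, 199, 199, 199, 199, 199, 199, 199]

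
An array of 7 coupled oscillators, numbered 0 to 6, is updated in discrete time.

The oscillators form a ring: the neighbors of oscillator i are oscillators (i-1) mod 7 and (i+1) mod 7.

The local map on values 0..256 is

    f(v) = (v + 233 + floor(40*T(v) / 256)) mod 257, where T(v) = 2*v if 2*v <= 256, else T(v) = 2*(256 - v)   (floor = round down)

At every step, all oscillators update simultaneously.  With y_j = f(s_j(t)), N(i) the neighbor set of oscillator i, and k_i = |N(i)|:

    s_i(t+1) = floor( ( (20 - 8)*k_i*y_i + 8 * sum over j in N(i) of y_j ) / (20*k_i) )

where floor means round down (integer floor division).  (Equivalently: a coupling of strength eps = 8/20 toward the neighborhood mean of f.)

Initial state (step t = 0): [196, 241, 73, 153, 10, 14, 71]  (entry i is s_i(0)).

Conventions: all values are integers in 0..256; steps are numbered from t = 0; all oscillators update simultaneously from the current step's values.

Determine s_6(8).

Simulating step by step:
t=0: [196, 241, 73, 153, 10, 14, 71]
t=1: [172, 184, 119, 160, 230, 213, 129]
t=2: [169, 170, 148, 168, 202, 192, 161]
t=3: [170, 169, 162, 172, 188, 184, 171]
t=4: [172, 171, 169, 174, 182, 180, 174]
t=5: [174, 173, 172, 175, 179, 178, 175]
t=6: [175, 174, 174, 176, 178, 177, 176]
t=7: [176, 175, 175, 176, 177, 177, 176]
t=8: [176, 176, 176, 176, 177, 177, 177]

Answer: s_6(8) = 177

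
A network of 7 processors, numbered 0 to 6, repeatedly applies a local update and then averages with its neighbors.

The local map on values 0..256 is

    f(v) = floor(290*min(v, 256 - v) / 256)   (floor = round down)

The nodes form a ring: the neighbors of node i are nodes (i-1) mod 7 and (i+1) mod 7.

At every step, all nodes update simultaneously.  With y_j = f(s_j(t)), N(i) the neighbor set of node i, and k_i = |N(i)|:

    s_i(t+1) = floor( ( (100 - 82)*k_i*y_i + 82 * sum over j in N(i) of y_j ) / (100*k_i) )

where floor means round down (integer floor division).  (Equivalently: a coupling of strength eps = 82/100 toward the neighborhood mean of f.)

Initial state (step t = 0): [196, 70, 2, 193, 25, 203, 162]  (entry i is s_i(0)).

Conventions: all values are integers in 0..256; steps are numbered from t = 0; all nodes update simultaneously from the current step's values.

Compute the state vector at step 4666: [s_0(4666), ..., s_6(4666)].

Answer: [130, 130, 130, 130, 130, 130, 130]
Key observation: The state at step 13, [143, 143, 143, 143, 143, 143, 143], reappears at step 21: the system is in a cycle of period 8 from step 13 on.  Therefore the state at step 4666 equals the state at step 13 + ((4666 - 13) mod 8) = 18, which is [130, 130, 130, 130, 130, 130, 130].

Derivation:
t=0: [196, 70, 2, 193, 25, 203, 162]
t=1: [87, 42, 61, 25, 58, 65, 71]
t=2: [69, 76, 43, 59, 53, 72, 84]
t=3: [88, 67, 70, 56, 71, 78, 82]
t=4: [86, 86, 70, 76, 76, 86, 93]
t=5: [100, 89, 89, 83, 90, 95, 98]
t=6: [106, 105, 97, 99, 100, 106, 110]
t=7: [120, 115, 113, 111, 115, 118, 120]
t=8: [132, 131, 127, 128, 129, 132, 134]
t=9: [139, 141, 143, 143, 142, 140, 139]
t=10: [131, 130, 128, 128, 129, 130, 131]
t=11: [141, 142, 143, 144, 143, 142, 141]
t=12: [129, 129, 127, 127, 127, 129, 129]
t=13: [143, 143, 143, 143, 143, 143, 143]
t=14: [128, 128, 128, 128, 128, 128, 128]
t=15: [145, 145, 145, 145, 145, 145, 145]
t=16: [125, 125, 125, 125, 125, 125, 125]
t=17: [141, 141, 141, 141, 141, 141, 141]
t=18: [130, 130, 130, 130, 130, 130, 130]
t=19: [142, 142, 142, 142, 142, 142, 142]
t=20: [129, 129, 129, 129, 129, 129, 129]
t=21: [143, 143, 143, 143, 143, 143, 143]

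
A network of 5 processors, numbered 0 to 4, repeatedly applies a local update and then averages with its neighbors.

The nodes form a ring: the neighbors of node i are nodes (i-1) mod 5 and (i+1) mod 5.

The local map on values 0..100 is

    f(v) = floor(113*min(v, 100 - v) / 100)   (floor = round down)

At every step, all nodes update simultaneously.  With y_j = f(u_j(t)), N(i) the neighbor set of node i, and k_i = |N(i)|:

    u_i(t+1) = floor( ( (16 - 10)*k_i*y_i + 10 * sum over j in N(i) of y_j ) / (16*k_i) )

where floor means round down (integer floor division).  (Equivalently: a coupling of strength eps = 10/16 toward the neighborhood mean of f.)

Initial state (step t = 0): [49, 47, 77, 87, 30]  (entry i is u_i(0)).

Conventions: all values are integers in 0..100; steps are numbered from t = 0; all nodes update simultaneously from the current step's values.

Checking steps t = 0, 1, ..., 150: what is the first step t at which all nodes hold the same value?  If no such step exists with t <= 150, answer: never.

Simulating step by step:
t=0: [49, 47, 77, 87, 30]  (not all equal)
t=1: [47, 44, 30, 23, 33]  (not all equal)
t=2: [46, 45, 35, 31, 38]  (not all equal)
t=3: [47, 46, 41, 38, 42]  (not all equal)
t=4: [50, 50, 46, 44, 47]  (not all equal)
t=5: [55, 54, 51, 50, 52]  (not all equal)
t=6: [51, 51, 54, 55, 53]  (not all equal)
t=7: [54, 53, 51, 51, 52]  (not all equal)
t=8: [52, 53, 54, 54, 53]  (not all equal)
t=9: [53, 52, 51, 51, 52]  (not all equal)
t=10: [53, 54, 54, 54, 54]  (not all equal)
t=11: [51, 51, 51, 51, 51]  (all equal)

Answer: 11
Key observation: Synchronization is absorbing here: once all nodes are equal they stay equal, and step 11 is the first all-equal step.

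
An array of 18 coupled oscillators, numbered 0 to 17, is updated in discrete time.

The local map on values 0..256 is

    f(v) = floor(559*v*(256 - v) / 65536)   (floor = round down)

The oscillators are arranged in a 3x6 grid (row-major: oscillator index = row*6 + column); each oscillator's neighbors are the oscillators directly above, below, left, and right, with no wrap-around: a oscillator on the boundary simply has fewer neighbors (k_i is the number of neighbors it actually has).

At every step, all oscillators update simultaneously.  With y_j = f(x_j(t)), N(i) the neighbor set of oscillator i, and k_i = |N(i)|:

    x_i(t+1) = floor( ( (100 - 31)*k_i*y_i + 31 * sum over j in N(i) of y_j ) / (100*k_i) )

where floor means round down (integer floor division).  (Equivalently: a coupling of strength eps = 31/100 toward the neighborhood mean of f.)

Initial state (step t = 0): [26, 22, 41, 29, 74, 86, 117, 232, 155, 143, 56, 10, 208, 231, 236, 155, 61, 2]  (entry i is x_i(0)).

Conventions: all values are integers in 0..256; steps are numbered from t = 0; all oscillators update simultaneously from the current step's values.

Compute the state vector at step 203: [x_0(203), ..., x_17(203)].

Answer: [138, 138, 138, 138, 138, 138, 138, 138, 138, 138, 138, 138, 138, 138, 138, 138, 138, 138]
Key observation: The state at step 5, [138, 138, 138, 138, 138, 138, 138, 138, 138, 138, 138, 138, 138, 138, 138, 138, 138, 138], reappears at step 6: the system is in a cycle of period 1 from step 5 on.  Therefore the state at step 203 equals the state at step 5 + ((203 - 5) mod 1) = 5, which is [138, 138, 138, 138, 138, 138, 138, 138, 138, 138, 138, 138, 138, 138, 138, 138, 138, 138].

Derivation:
t=0: [26, 22, 41, 29, 74, 86, 117, 232, 155, 143, 56, 10, 208, 231, 236, 155, 61, 2]
t=1: [63, 47, 75, 72, 107, 106, 114, 60, 114, 126, 94, 36, 87, 51, 60, 120, 93, 21]
t=2: [105, 90, 113, 118, 132, 124, 129, 103, 130, 136, 125, 77, 121, 94, 106, 133, 121, 59]
t=3: [134, 129, 136, 138, 138, 135, 138, 133, 138, 138, 137, 119, 137, 131, 135, 138, 134, 107]
t=4: [138, 139, 138, 138, 138, 138, 138, 138, 138, 138, 138, 138, 138, 139, 138, 138, 138, 136]
t=5: [138, 138, 138, 138, 138, 138, 138, 138, 138, 138, 138, 138, 138, 138, 138, 138, 138, 138]
t=6: [138, 138, 138, 138, 138, 138, 138, 138, 138, 138, 138, 138, 138, 138, 138, 138, 138, 138]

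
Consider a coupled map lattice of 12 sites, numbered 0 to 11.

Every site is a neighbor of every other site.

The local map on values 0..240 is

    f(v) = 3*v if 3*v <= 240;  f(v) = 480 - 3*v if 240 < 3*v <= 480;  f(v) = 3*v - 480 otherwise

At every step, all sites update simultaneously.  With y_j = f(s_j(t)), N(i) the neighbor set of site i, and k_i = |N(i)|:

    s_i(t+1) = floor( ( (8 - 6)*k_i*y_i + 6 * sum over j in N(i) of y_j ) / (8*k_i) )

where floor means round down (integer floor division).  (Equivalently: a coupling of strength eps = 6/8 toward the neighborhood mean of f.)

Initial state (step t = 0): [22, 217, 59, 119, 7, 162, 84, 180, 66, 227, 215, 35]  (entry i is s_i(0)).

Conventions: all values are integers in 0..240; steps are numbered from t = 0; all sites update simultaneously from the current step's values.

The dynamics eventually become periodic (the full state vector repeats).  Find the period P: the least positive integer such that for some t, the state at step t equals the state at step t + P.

Simulating step by step:
t=0: [22, 217, 59, 119, 7, 162, 84, 180, 66, 227, 215, 35]
t=1: [115, 134, 135, 126, 107, 104, 145, 114, 139, 140, 133, 122]
t=2: [107, 97, 96, 101, 111, 113, 91, 108, 94, 93, 97, 103]
t=3: [173, 179, 179, 177, 171, 170, 182, 173, 181, 181, 179, 176]
t=4: [48, 51, 51, 50, 47, 46, 53, 48, 52, 52, 51, 49]
t=5: [148, 150, 150, 149, 147, 147, 151, 148, 150, 150, 150, 149]
t=6: [33, 32, 32, 32, 33, 33, 31, 33, 32, 32, 32, 32]
t=7: [97, 96, 96, 96, 97, 97, 96, 97, 96, 96, 96, 96]
t=8: [190, 191, 191, 191, 190, 190, 191, 190, 191, 191, 191, 191]
t=9: [91, 92, 92, 92, 91, 91, 92, 91, 92, 92, 92, 92]
t=10: [205, 204, 204, 204, 205, 205, 204, 205, 204, 204, 204, 204]
t=11: [133, 132, 132, 132, 133, 133, 132, 133, 132, 132, 132, 132]
t=12: [82, 83, 83, 83, 82, 82, 83, 82, 83, 83, 83, 83]
t=13: [232, 231, 231, 231, 232, 232, 231, 232, 231, 231, 231, 231]
t=14: [214, 213, 213, 213, 214, 214, 213, 214, 213, 213, 213, 213]
t=15: [160, 159, 159, 159, 160, 160, 159, 160, 159, 159, 159, 159]
t=16: [1, 2, 2, 2, 1, 1, 2, 1, 2, 2, 2, 2]
t=17: [4, 5, 5, 5, 4, 4, 5, 4, 5, 5, 5, 5]
t=18: [13, 14, 14, 14, 13, 13, 14, 13, 14, 14, 14, 14]
t=19: [40, 41, 41, 41, 40, 40, 41, 40, 41, 41, 41, 41]
t=20: [121, 122, 122, 122, 121, 121, 122, 121, 122, 122, 122, 122]
t=21: [115, 114, 114, 114, 115, 115, 114, 115, 114, 114, 114, 114]
t=22: [136, 137, 137, 137, 136, 136, 137, 136, 137, 137, 137, 137]
t=23: [70, 69, 69, 69, 70, 70, 69, 70, 69, 69, 69, 69]
t=24: [208, 207, 207, 207, 208, 208, 207, 208, 207, 207, 207, 207]
t=25: [142, 141, 141, 141, 142, 142, 141, 142, 141, 141, 141, 141]
t=26: [55, 56, 56, 56, 55, 55, 56, 55, 56, 56, 56, 56]
t=27: [166, 167, 167, 167, 166, 166, 167, 166, 167, 167, 167, 167]
t=28: [19, 20, 20, 20, 19, 19, 20, 19, 20, 20, 20, 20]
t=29: [58, 59, 59, 59, 58, 58, 59, 58, 59, 59, 59, 59]
t=30: [175, 176, 176, 176, 175, 175, 176, 175, 176, 176, 176, 176]
t=31: [46, 47, 47, 47, 46, 46, 47, 46, 47, 47, 47, 47]
t=32: [139, 140, 140, 140, 139, 139, 140, 139, 140, 140, 140, 140]
t=33: [61, 60, 60, 60, 61, 61, 60, 61, 60, 60, 60, 60]
t=34: [181, 180, 180, 180, 181, 181, 180, 181, 180, 180, 180, 180]
t=35: [61, 60, 60, 60, 61, 61, 60, 61, 60, 60, 60, 60]

Answer: 2
Key observation: The state at step 33, [61, 60, 60, 60, 61, 61, 60, 61, 60, 60, 60, 60], reappears at step 35 — and no state repeats earlier — so the cycle the system enters has period 2.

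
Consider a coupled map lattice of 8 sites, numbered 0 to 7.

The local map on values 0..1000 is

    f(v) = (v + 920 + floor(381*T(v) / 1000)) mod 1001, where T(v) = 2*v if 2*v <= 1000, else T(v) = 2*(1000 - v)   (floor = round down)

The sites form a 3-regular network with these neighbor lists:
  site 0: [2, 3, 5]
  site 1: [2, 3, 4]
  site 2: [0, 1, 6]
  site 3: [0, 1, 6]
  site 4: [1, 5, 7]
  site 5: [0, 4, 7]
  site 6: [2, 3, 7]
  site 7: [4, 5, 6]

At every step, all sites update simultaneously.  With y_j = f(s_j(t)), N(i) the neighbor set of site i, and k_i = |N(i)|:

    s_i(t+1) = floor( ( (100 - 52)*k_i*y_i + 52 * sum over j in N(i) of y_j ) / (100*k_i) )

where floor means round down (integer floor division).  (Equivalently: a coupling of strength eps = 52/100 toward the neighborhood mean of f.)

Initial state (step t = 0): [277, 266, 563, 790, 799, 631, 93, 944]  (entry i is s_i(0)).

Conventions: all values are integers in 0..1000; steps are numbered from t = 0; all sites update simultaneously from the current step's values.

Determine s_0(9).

Answer: s_0(9) = 893

Derivation:
t=0: [277, 266, 563, 790, 799, 631, 93, 944]
t=1: [631, 628, 542, 568, 786, 777, 487, 743]
t=2: [830, 830, 810, 814, 858, 858, 803, 846]
t=3: [877, 877, 874, 875, 883, 883, 874, 881]
t=4: [889, 889, 889, 889, 890, 890, 889, 890]
t=5: [892, 892, 892, 892, 892, 892, 892, 892]
t=6: [893, 893, 893, 893, 893, 893, 893, 893]
t=7: [893, 893, 893, 893, 893, 893, 893, 893]
t=8: [893, 893, 893, 893, 893, 893, 893, 893]
t=9: [893, 893, 893, 893, 893, 893, 893, 893]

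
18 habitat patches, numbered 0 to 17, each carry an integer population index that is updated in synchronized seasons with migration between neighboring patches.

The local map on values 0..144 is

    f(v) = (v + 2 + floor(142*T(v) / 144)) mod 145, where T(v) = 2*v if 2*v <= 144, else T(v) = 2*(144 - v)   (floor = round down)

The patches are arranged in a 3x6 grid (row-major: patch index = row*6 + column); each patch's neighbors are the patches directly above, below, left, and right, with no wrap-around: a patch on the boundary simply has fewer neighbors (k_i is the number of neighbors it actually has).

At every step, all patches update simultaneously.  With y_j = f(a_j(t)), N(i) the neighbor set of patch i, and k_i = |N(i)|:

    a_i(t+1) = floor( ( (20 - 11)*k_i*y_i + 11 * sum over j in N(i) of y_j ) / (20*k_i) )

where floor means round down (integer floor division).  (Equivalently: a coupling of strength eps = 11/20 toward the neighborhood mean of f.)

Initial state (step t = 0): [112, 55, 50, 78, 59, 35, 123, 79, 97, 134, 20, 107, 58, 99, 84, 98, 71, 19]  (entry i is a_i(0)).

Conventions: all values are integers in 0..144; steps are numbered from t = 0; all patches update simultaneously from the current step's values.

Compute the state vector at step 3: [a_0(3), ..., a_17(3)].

Answer: [53, 48, 51, 49, 64, 65, 41, 34, 44, 42, 44, 45, 38, 39, 56, 54, 61, 51]

Derivation:
t=0: [112, 55, 50, 78, 59, 35, 123, 79, 97, 134, 20, 107, 58, 99, 84, 98, 71, 19]
t=1: [25, 27, 26, 37, 56, 66, 32, 46, 39, 34, 47, 57, 30, 47, 51, 45, 60, 54]
t=2: [83, 90, 92, 87, 66, 37, 99, 122, 97, 115, 89, 50, 106, 106, 75, 87, 69, 24]
t=3: [53, 48, 51, 49, 64, 65, 41, 34, 44, 42, 44, 45, 38, 39, 56, 54, 61, 51]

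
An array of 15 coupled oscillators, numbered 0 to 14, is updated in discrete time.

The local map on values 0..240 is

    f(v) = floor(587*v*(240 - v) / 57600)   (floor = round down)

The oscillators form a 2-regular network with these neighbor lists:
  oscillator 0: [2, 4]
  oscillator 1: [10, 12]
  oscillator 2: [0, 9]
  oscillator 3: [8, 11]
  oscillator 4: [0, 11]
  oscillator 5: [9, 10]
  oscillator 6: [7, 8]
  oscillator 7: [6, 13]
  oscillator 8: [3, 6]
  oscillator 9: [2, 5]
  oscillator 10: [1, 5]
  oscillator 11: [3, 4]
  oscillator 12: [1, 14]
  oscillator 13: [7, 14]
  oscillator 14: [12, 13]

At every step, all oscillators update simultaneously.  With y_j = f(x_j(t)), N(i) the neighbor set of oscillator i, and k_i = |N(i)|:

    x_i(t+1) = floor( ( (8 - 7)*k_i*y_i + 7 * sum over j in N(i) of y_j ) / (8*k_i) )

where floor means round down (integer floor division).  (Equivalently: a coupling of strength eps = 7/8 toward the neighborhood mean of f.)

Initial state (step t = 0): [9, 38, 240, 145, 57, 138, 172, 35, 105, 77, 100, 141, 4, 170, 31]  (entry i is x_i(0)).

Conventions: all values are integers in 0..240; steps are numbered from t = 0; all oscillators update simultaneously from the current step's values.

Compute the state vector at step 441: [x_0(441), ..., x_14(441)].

Answer: [142, 142, 142, 142, 142, 142, 142, 142, 142, 142, 142, 142, 142, 142, 142]
Key observation: The state at step 5, [142, 142, 142, 142, 142, 142, 142, 142, 142, 142, 142, 142, 142, 142, 142], reappears at step 7: the system is in a cycle of period 2 from step 5 on.  Therefore the state at step 441 equals the state at step 5 + ((441 - 5) mod 2) = 5, which is [142, 142, 142, 142, 142, 142, 142, 142, 142, 142, 142, 142, 142, 142, 142].

Derivation:
t=0: [9, 38, 240, 145, 57, 138, 172, 35, 105, 77, 100, 141, 4, 170, 31]
t=1: [49, 75, 64, 142, 84, 135, 109, 114, 131, 78, 114, 125, 64, 75, 65]
t=2: [119, 129, 111, 144, 122, 137, 145, 136, 143, 128, 136, 138, 119, 129, 119]
t=3: [145, 145, 145, 141, 144, 144, 142, 142, 140, 144, 144, 143, 145, 145, 145]
t=4: [140, 140, 140, 141, 140, 140, 141, 140, 141, 140, 140, 141, 140, 140, 140]
t=5: [142, 142, 142, 142, 142, 142, 142, 142, 142, 142, 142, 142, 142, 142, 142]
t=6: [141, 141, 141, 141, 141, 141, 141, 141, 141, 141, 141, 141, 141, 141, 141]
t=7: [142, 142, 142, 142, 142, 142, 142, 142, 142, 142, 142, 142, 142, 142, 142]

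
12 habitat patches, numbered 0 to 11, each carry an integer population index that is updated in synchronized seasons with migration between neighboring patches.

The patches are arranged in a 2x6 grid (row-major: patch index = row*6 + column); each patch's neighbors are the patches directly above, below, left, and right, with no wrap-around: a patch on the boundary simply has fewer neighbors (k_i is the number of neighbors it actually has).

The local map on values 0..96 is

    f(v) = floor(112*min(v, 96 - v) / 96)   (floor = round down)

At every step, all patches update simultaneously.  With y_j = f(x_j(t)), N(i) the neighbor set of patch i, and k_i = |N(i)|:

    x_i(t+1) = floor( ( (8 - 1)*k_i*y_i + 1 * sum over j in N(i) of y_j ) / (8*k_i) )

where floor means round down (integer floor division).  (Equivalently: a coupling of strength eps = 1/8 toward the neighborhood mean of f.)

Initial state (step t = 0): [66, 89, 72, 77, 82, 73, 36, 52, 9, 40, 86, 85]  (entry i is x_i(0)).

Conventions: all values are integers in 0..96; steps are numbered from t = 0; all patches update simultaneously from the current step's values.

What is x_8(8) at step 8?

Answer: x_8(8) = 53

Derivation:
t=0: [66, 89, 72, 77, 82, 73, 36, 52, 9, 40, 86, 85]
t=1: [33, 11, 26, 23, 16, 24, 42, 47, 13, 42, 12, 12]
t=2: [37, 15, 28, 26, 18, 26, 48, 50, 18, 45, 15, 14]
t=3: [42, 20, 30, 30, 21, 28, 55, 50, 24, 48, 18, 16]
t=4: [47, 25, 34, 35, 24, 30, 47, 50, 30, 52, 22, 19]
t=5: [52, 31, 38, 39, 28, 33, 53, 51, 36, 48, 26, 23]
t=6: [50, 37, 43, 44, 32, 36, 50, 50, 43, 53, 31, 27]
t=7: [52, 44, 49, 50, 37, 41, 53, 52, 50, 49, 36, 32]
t=8: [50, 51, 53, 52, 43, 46, 50, 51, 53, 53, 42, 37]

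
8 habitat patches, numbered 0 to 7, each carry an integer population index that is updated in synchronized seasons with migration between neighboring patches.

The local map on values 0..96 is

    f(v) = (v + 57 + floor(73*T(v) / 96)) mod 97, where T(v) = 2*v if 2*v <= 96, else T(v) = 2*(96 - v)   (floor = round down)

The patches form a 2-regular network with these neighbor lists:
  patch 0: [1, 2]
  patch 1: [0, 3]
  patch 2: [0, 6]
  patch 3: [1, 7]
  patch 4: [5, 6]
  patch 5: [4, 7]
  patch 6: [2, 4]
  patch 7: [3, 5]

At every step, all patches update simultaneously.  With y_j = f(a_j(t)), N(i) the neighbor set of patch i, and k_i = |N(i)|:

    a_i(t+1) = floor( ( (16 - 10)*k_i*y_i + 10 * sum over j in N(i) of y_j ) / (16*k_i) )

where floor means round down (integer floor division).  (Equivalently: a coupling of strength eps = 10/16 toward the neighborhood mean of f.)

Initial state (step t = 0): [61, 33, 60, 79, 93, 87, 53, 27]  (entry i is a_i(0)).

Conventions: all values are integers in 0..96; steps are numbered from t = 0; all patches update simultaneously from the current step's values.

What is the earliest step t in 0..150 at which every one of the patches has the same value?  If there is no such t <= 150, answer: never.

Simulating step by step:
t=0: [61, 33, 60, 79, 93, 87, 53, 27]  (not all equal)
t=1: [64, 59, 75, 46, 64, 49, 70, 49]  (not all equal)
t=2: [71, 74, 68, 76, 73, 77, 69, 78]  (not all equal)
t=3: [68, 67, 69, 66, 67, 65, 69, 65]  (not all equal)
t=4: [70, 70, 70, 71, 71, 71, 70, 71]  (not all equal)
t=5: [69, 69, 69, 69, 69, 69, 69, 69]  (all equal)

Answer: 5
Key observation: Synchronization is absorbing here: once all patches are equal they stay equal, and step 5 is the first all-equal step.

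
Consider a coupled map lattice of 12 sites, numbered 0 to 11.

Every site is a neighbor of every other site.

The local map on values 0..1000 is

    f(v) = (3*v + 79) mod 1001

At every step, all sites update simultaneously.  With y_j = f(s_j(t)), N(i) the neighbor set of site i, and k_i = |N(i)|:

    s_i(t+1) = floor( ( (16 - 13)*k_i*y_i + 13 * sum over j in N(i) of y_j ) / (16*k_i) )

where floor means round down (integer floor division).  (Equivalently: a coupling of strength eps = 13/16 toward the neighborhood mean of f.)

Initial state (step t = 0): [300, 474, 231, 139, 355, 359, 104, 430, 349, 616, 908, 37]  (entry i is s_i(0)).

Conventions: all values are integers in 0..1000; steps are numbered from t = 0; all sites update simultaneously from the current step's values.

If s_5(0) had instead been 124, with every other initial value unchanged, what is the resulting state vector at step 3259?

Answer: [143, 143, 143, 143, 142, 143, 143, 142, 142, 143, 143, 142]
Key observation: The state at step 5, [507, 507, 507, 507, 506, 507, 507, 506, 506, 507, 507, 506], reappears at step 10: the system is in a cycle of period 5 from step 5 on.  Therefore the state at step 3259 equals the state at step 5 + ((3259 - 5) mod 5) = 9, which is [143, 143, 143, 143, 142, 143, 143, 142, 142, 143, 143, 142].

Derivation:
t=0: [300, 474, 231, 139, 355, 124, 104, 430, 349, 616, 908, 37]
t=1: [564, 510, 541, 510, 469, 504, 498, 495, 467, 558, 544, 475]
t=2: [629, 611, 621, 611, 597, 609, 607, 606, 596, 627, 622, 599]
t=3: [917, 911, 915, 911, 906, 910, 910, 909, 906, 917, 915, 907]
t=4: [812, 810, 811, 810, 808, 810, 810, 809, 808, 812, 811, 809]
t=5: [507, 507, 507, 507, 506, 507, 507, 506, 506, 507, 507, 506]
t=6: [598, 598, 598, 598, 597, 598, 598, 597, 597, 598, 598, 597]
t=7: [871, 871, 871, 871, 870, 871, 871, 870, 870, 871, 871, 870]
t=8: [689, 689, 689, 689, 688, 689, 689, 688, 688, 689, 689, 688]
t=9: [143, 143, 143, 143, 142, 143, 143, 142, 142, 143, 143, 142]
t=10: [507, 507, 507, 507, 506, 507, 507, 506, 506, 507, 507, 506]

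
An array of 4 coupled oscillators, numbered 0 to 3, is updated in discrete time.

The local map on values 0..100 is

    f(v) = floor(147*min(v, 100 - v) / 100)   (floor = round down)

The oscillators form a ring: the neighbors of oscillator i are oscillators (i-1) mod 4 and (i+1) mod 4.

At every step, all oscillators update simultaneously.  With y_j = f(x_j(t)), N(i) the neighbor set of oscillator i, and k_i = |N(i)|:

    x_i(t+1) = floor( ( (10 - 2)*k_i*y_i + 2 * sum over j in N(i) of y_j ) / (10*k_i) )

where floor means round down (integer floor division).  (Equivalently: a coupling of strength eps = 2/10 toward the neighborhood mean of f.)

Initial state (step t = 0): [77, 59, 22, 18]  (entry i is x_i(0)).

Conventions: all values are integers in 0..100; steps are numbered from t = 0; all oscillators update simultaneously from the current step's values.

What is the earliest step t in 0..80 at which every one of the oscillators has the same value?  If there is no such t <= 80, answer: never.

Answer: 9
Key observation: Synchronization is absorbing here: once all oscillators are equal they stay equal, and step 9 is the first all-equal step.

Derivation:
t=0: [77, 59, 22, 18]  (not all equal)
t=1: [35, 54, 34, 27]  (not all equal)
t=2: [51, 63, 49, 41]  (not all equal)
t=3: [69, 57, 69, 62]  (not all equal)
t=4: [47, 59, 47, 53]  (not all equal)
t=5: [68, 61, 68, 69]  (not all equal)
t=6: [47, 55, 47, 45]  (not all equal)
t=7: [68, 66, 68, 66]  (not all equal)
t=8: [47, 48, 47, 48]  (not all equal)
t=9: [69, 69, 69, 69]  (all equal)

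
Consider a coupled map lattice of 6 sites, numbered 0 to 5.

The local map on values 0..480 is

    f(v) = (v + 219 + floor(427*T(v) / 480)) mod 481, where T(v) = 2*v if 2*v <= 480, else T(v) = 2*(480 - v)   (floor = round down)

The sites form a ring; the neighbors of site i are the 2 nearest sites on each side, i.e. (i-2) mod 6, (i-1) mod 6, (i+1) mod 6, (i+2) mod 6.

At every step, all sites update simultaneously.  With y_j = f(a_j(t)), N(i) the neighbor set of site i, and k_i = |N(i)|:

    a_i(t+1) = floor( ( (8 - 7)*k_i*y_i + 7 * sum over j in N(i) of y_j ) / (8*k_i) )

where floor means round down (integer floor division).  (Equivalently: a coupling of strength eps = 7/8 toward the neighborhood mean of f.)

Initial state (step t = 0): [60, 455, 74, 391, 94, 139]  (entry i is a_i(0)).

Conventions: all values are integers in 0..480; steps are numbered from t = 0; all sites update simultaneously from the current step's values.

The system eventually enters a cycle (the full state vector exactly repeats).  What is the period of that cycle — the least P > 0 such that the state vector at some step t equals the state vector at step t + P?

Answer: 2
Key observation: The state at step 8, [334, 334, 334, 334, 334, 334], reappears at step 10 — and no state repeats earlier — so the cycle the system enters has period 2.

Derivation:
t=0: [60, 455, 74, 391, 94, 139]
t=1: [324, 296, 356, 312, 326, 319]
t=2: [338, 339, 342, 339, 336, 345]
t=3: [326, 325, 327, 326, 326, 327]
t=4: [337, 337, 337, 337, 337, 337]
t=5: [329, 329, 329, 329, 329, 329]
t=6: [335, 335, 335, 335, 335, 335]
t=7: [330, 330, 330, 330, 330, 330]
t=8: [334, 334, 334, 334, 334, 334]
t=9: [331, 331, 331, 331, 331, 331]
t=10: [334, 334, 334, 334, 334, 334]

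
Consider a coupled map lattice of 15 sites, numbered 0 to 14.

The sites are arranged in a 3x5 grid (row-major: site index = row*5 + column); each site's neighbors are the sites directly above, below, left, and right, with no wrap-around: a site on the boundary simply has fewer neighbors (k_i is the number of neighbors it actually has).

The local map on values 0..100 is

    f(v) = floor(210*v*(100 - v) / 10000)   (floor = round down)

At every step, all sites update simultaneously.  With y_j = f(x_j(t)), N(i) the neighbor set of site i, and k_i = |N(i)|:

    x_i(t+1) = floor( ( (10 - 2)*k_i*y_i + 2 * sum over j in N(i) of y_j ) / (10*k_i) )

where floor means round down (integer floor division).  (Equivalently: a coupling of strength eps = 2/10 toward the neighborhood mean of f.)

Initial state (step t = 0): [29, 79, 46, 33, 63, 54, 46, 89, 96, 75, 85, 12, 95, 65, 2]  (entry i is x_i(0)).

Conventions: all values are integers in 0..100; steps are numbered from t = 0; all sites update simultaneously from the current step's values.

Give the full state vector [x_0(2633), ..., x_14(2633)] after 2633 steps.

Simulating step by step:
t=0: [29, 79, 46, 33, 63, 54, 46, 89, 96, 75, 85, 12, 95, 65, 2]
t=1: [43, 37, 48, 44, 46, 49, 48, 22, 14, 35, 28, 23, 13, 39, 11]
t=2: [50, 48, 50, 49, 51, 51, 50, 36, 29, 44, 42, 37, 26, 43, 25]
t=3: [52, 52, 51, 51, 51, 51, 51, 47, 44, 49, 50, 47, 41, 48, 41]
t=4: [52, 52, 52, 51, 52, 52, 52, 51, 51, 51, 52, 51, 50, 51, 50]
t=5: [52, 52, 52, 52, 52, 52, 52, 52, 52, 52, 52, 52, 52, 52, 52]
t=6: [52, 52, 52, 52, 52, 52, 52, 52, 52, 52, 52, 52, 52, 52, 52]

Answer: [52, 52, 52, 52, 52, 52, 52, 52, 52, 52, 52, 52, 52, 52, 52]
Key observation: The state at step 5, [52, 52, 52, 52, 52, 52, 52, 52, 52, 52, 52, 52, 52, 52, 52], reappears at step 6: the system is in a cycle of period 1 from step 5 on.  Therefore the state at step 2633 equals the state at step 5 + ((2633 - 5) mod 1) = 5, which is [52, 52, 52, 52, 52, 52, 52, 52, 52, 52, 52, 52, 52, 52, 52].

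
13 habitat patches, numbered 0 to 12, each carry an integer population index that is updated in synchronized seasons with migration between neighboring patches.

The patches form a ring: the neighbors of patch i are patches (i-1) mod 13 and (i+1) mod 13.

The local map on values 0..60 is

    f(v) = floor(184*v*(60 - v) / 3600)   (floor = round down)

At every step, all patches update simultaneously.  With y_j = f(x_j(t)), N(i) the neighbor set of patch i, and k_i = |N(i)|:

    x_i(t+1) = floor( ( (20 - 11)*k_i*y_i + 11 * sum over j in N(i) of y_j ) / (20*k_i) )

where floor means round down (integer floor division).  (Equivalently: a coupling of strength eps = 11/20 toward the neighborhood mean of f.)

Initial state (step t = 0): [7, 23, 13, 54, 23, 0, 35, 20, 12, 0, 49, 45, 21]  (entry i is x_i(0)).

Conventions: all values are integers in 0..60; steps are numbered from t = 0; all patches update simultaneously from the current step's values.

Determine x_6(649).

Answer: x_6(649) = 36
Key observation: The state at step 11, [34, 34, 34, 35, 35, 35, 36, 37, 37, 37, 37, 36, 35], reappears at step 13: the system is in a cycle of period 2 from step 11 on.  Therefore the state at step 649 equals the state at step 11 + ((649 - 11) mod 2) = 11, which is [34, 34, 34, 35, 35, 35, 36, 37, 37, 37, 37, 36, 35].

Derivation:
t=0: [7, 23, 13, 54, 23, 0, 35, 20, 12, 0, 49, 45, 21]
t=1: [31, 32, 30, 27, 23, 23, 30, 38, 24, 15, 21, 34, 32]
t=2: [45, 45, 45, 44, 43, 43, 44, 43, 40, 38, 40, 43, 45]
t=3: [34, 34, 34, 35, 36, 36, 36, 37, 39, 40, 39, 37, 34]
t=4: [45, 45, 44, 44, 44, 44, 43, 42, 41, 40, 41, 43, 44]
t=5: [34, 34, 34, 35, 35, 35, 36, 38, 39, 39, 38, 37, 35]
t=6: [44, 45, 44, 44, 44, 44, 43, 42, 41, 41, 42, 43, 44]
t=7: [34, 34, 34, 35, 35, 35, 36, 38, 38, 38, 38, 36, 35]
t=8: [44, 45, 44, 44, 44, 44, 43, 42, 42, 42, 42, 43, 44]
t=9: [34, 34, 34, 35, 35, 35, 36, 37, 38, 38, 37, 36, 35]
t=10: [44, 45, 44, 44, 44, 44, 43, 43, 42, 42, 43, 43, 44]
t=11: [34, 34, 34, 35, 35, 35, 36, 37, 37, 37, 37, 36, 35]
t=12: [44, 45, 44, 44, 44, 44, 43, 43, 43, 43, 43, 43, 44]
t=13: [34, 34, 34, 35, 35, 35, 36, 37, 37, 37, 37, 36, 35]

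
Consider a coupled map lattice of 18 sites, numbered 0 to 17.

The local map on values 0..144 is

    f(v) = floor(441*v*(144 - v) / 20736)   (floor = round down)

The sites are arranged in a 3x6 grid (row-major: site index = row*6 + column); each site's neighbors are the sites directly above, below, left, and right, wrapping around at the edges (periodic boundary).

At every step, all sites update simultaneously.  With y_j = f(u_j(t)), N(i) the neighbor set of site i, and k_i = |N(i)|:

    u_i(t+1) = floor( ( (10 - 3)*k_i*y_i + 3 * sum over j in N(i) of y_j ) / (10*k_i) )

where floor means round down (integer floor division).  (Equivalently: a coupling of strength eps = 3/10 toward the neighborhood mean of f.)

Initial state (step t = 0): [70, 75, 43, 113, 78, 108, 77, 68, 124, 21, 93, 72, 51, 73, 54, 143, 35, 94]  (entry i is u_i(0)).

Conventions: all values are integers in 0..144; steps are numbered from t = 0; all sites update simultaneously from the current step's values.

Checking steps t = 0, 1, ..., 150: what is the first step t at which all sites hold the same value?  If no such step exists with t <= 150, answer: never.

Answer: never
Key observation: The state at step 10 reappears at step 12 — the system is in a cycle of period 2 from step 10 on.  No step 0..12 is synchronized, and the cycle repeats forever, so no step up to 150 (or ever) has all sites equal.

Derivation:
t=0: [70, 75, 43, 113, 78, 108, 77, 68, 124, 21, 93, 72, 51, 73, 54, 143, 35, 94]  (not all equal)
t=1: [107, 108, 89, 71, 101, 89, 108, 104, 63, 54, 96, 106, 102, 108, 91, 25, 80, 97]  (not all equal)
t=2: [85, 84, 102, 104, 95, 99, 83, 88, 105, 100, 97, 88, 89, 84, 98, 75, 101, 96]  (not all equal)
t=3: [105, 105, 91, 91, 96, 96, 106, 103, 89, 93, 96, 102, 104, 105, 96, 104, 94, 98]  (not all equal)
t=4: [87, 88, 100, 100, 98, 96, 86, 89, 101, 99, 97, 91, 88, 88, 97, 91, 97, 94]  (not all equal)
t=5: [104, 103, 93, 93, 95, 98, 105, 103, 93, 94, 96, 101, 103, 103, 96, 99, 96, 99]  (not all equal)
t=6: [88, 89, 99, 99, 97, 94, 87, 89, 98, 98, 97, 92, 89, 89, 97, 95, 97, 93]  (not all equal)
t=7: [103, 103, 94, 94, 96, 99, 104, 103, 95, 95, 96, 100, 103, 103, 96, 97, 96, 100]  (not all equal)
t=8: [89, 89, 98, 98, 97, 93, 88, 89, 97, 97, 97, 93, 89, 89, 97, 96, 97, 93]  (not all equal)
t=9: [103, 103, 95, 95, 96, 100, 103, 103, 96, 96, 96, 100, 103, 103, 96, 97, 96, 100]  (not all equal)
t=10: [89, 89, 97, 97, 97, 93, 89, 89, 97, 97, 97, 93, 89, 89, 97, 96, 97, 93]  (not all equal)
t=11: [103, 103, 96, 96, 96, 100, 103, 103, 96, 96, 96, 100, 103, 103, 96, 97, 96, 100]  (not all equal)
t=12: [89, 89, 97, 97, 97, 93, 89, 89, 97, 97, 97, 93, 89, 89, 97, 96, 97, 93]  (not all equal)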